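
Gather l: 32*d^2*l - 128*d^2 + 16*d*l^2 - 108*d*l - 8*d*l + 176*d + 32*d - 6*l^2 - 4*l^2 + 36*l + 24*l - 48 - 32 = -128*d^2 + 208*d + l^2*(16*d - 10) + l*(32*d^2 - 116*d + 60) - 80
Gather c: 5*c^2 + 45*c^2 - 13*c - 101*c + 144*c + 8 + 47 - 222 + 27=50*c^2 + 30*c - 140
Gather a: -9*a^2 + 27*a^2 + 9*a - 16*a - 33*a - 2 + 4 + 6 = 18*a^2 - 40*a + 8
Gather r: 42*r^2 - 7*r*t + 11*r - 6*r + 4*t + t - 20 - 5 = 42*r^2 + r*(5 - 7*t) + 5*t - 25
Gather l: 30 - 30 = 0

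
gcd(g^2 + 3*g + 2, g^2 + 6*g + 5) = g + 1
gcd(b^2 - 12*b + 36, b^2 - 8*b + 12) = b - 6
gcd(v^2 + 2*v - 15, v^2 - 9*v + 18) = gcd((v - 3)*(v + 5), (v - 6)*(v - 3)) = v - 3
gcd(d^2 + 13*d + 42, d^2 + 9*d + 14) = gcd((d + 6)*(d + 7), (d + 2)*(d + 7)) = d + 7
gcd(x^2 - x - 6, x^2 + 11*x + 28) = 1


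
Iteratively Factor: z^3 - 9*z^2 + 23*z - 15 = (z - 1)*(z^2 - 8*z + 15) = (z - 3)*(z - 1)*(z - 5)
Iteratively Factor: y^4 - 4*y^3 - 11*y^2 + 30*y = (y)*(y^3 - 4*y^2 - 11*y + 30) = y*(y + 3)*(y^2 - 7*y + 10) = y*(y - 2)*(y + 3)*(y - 5)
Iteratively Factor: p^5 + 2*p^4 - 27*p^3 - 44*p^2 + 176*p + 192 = (p + 4)*(p^4 - 2*p^3 - 19*p^2 + 32*p + 48) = (p + 1)*(p + 4)*(p^3 - 3*p^2 - 16*p + 48) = (p + 1)*(p + 4)^2*(p^2 - 7*p + 12) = (p - 4)*(p + 1)*(p + 4)^2*(p - 3)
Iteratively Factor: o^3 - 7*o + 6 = (o - 1)*(o^2 + o - 6) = (o - 1)*(o + 3)*(o - 2)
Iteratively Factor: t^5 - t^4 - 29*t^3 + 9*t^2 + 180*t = (t)*(t^4 - t^3 - 29*t^2 + 9*t + 180) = t*(t + 3)*(t^3 - 4*t^2 - 17*t + 60) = t*(t + 3)*(t + 4)*(t^2 - 8*t + 15) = t*(t - 5)*(t + 3)*(t + 4)*(t - 3)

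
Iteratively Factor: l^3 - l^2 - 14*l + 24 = (l + 4)*(l^2 - 5*l + 6) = (l - 2)*(l + 4)*(l - 3)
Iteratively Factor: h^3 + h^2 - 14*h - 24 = (h + 2)*(h^2 - h - 12) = (h + 2)*(h + 3)*(h - 4)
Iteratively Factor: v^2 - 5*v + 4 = (v - 4)*(v - 1)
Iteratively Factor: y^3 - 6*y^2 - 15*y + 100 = (y - 5)*(y^2 - y - 20) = (y - 5)*(y + 4)*(y - 5)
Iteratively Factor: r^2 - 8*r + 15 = (r - 5)*(r - 3)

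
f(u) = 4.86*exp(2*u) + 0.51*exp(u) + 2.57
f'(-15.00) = 0.00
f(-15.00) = 2.57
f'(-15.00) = 0.00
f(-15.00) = 2.57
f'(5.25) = 353083.87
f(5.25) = 176593.10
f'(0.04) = 11.06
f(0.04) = 8.37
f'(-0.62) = 3.09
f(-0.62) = 4.25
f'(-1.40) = 0.72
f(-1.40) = 2.99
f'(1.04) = 79.25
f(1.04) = 42.91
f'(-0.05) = 9.28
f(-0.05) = 7.45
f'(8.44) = 208238987.07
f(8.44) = 104120676.38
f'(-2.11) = 0.20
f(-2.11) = 2.70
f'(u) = 9.72*exp(2*u) + 0.51*exp(u)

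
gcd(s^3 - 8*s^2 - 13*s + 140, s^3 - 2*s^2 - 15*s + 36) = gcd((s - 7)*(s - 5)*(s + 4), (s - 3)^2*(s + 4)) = s + 4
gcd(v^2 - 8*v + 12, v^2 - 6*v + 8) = v - 2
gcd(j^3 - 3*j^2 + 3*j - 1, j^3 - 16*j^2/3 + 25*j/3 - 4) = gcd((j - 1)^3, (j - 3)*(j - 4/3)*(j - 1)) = j - 1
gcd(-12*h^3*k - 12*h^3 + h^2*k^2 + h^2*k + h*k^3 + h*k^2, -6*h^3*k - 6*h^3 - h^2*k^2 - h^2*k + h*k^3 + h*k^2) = 3*h^2*k + 3*h^2 - h*k^2 - h*k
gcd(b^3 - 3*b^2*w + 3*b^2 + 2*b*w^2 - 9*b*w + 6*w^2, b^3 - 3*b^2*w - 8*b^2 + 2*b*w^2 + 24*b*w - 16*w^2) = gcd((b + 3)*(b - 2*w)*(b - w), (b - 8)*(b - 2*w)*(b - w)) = b^2 - 3*b*w + 2*w^2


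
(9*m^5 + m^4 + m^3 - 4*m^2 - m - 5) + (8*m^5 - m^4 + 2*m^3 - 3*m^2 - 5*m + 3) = 17*m^5 + 3*m^3 - 7*m^2 - 6*m - 2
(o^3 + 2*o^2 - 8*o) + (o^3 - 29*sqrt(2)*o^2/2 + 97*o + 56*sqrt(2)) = 2*o^3 - 29*sqrt(2)*o^2/2 + 2*o^2 + 89*o + 56*sqrt(2)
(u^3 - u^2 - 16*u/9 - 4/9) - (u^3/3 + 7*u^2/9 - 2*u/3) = 2*u^3/3 - 16*u^2/9 - 10*u/9 - 4/9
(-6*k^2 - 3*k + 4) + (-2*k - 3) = -6*k^2 - 5*k + 1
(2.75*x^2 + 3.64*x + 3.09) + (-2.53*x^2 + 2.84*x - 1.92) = 0.22*x^2 + 6.48*x + 1.17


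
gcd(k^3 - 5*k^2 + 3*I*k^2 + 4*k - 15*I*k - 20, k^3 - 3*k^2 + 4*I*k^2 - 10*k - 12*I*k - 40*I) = k^2 + k*(-5 + 4*I) - 20*I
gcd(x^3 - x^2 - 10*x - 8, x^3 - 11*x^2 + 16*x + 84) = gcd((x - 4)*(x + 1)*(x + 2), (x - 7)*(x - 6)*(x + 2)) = x + 2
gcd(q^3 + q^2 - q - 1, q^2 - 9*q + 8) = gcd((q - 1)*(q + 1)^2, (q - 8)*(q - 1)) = q - 1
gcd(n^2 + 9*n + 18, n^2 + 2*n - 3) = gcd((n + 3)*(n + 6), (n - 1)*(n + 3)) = n + 3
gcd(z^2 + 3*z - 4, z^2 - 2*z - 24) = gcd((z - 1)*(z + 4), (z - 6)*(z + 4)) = z + 4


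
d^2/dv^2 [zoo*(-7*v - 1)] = 0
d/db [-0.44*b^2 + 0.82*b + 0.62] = 0.82 - 0.88*b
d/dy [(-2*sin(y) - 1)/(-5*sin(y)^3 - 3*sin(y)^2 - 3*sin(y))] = -(20*sin(y)^3 + 21*sin(y)^2 + 6*sin(y) + 3)*cos(y)/((5*sin(y)^2 + 3*sin(y) + 3)^2*sin(y)^2)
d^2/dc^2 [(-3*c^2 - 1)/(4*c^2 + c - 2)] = 6*(4*c^3 - 40*c^2 - 4*c - 7)/(64*c^6 + 48*c^5 - 84*c^4 - 47*c^3 + 42*c^2 + 12*c - 8)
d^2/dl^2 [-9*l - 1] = 0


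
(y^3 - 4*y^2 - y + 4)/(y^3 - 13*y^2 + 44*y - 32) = (y + 1)/(y - 8)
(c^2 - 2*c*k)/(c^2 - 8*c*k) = (c - 2*k)/(c - 8*k)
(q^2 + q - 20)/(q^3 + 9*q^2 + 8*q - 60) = (q - 4)/(q^2 + 4*q - 12)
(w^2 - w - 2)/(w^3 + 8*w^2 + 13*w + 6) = (w - 2)/(w^2 + 7*w + 6)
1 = 1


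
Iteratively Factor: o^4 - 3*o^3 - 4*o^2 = (o - 4)*(o^3 + o^2) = o*(o - 4)*(o^2 + o) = o^2*(o - 4)*(o + 1)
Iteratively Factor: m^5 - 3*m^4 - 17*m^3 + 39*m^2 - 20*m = (m)*(m^4 - 3*m^3 - 17*m^2 + 39*m - 20) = m*(m + 4)*(m^3 - 7*m^2 + 11*m - 5) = m*(m - 5)*(m + 4)*(m^2 - 2*m + 1) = m*(m - 5)*(m - 1)*(m + 4)*(m - 1)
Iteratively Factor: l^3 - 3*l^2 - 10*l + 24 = (l - 4)*(l^2 + l - 6) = (l - 4)*(l + 3)*(l - 2)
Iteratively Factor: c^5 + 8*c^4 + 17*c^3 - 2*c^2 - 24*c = (c)*(c^4 + 8*c^3 + 17*c^2 - 2*c - 24) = c*(c + 4)*(c^3 + 4*c^2 + c - 6) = c*(c - 1)*(c + 4)*(c^2 + 5*c + 6) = c*(c - 1)*(c + 3)*(c + 4)*(c + 2)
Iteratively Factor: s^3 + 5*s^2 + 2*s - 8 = (s + 2)*(s^2 + 3*s - 4) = (s + 2)*(s + 4)*(s - 1)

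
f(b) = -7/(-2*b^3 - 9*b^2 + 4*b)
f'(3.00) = -0.05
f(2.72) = 0.07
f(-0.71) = 1.05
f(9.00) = 0.00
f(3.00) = 0.06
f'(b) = -7*(6*b^2 + 18*b - 4)/(-2*b^3 - 9*b^2 + 4*b)^2 = 14*(-3*b^2 - 9*b + 2)/(b^2*(2*b^2 + 9*b - 4)^2)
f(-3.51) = 0.18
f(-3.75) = 0.19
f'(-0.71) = 2.17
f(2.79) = 0.07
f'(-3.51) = -0.03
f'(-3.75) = -0.07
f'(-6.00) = -0.10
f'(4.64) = -0.01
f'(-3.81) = -0.08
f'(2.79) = -0.06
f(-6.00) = -0.08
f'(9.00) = 0.00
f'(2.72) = -0.07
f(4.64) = 0.02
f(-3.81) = 0.20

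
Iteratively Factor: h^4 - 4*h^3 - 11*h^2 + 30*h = (h + 3)*(h^3 - 7*h^2 + 10*h) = h*(h + 3)*(h^2 - 7*h + 10) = h*(h - 2)*(h + 3)*(h - 5)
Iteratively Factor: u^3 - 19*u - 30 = (u + 2)*(u^2 - 2*u - 15) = (u - 5)*(u + 2)*(u + 3)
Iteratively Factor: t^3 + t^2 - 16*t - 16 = (t + 1)*(t^2 - 16) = (t - 4)*(t + 1)*(t + 4)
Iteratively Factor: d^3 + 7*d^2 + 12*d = (d)*(d^2 + 7*d + 12) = d*(d + 4)*(d + 3)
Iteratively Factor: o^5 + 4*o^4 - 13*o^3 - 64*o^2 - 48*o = (o - 4)*(o^4 + 8*o^3 + 19*o^2 + 12*o) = (o - 4)*(o + 1)*(o^3 + 7*o^2 + 12*o) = (o - 4)*(o + 1)*(o + 3)*(o^2 + 4*o) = (o - 4)*(o + 1)*(o + 3)*(o + 4)*(o)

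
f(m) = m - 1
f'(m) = 1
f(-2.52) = -3.52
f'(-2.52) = 1.00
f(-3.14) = -4.14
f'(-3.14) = 1.00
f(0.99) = -0.01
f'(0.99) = 1.00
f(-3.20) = -4.20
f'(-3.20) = 1.00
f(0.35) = -0.65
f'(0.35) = 1.00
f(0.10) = -0.90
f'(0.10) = 1.00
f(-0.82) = -1.82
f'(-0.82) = 1.00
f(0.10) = -0.90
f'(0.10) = 1.00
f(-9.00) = -10.00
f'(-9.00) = 1.00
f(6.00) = 5.00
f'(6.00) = 1.00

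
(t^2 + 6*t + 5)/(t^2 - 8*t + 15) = (t^2 + 6*t + 5)/(t^2 - 8*t + 15)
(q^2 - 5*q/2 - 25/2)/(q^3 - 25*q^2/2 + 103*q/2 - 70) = (2*q + 5)/(2*q^2 - 15*q + 28)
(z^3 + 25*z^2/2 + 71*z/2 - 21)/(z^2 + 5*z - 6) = (2*z^2 + 13*z - 7)/(2*(z - 1))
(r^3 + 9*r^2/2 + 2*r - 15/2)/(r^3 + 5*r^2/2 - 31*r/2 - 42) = (2*r^2 + 3*r - 5)/(2*r^2 - r - 28)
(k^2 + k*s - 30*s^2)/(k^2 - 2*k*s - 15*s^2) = (k + 6*s)/(k + 3*s)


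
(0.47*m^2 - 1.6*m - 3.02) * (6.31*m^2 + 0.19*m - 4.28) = 2.9657*m^4 - 10.0067*m^3 - 21.3718*m^2 + 6.2742*m + 12.9256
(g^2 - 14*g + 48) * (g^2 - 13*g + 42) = g^4 - 27*g^3 + 272*g^2 - 1212*g + 2016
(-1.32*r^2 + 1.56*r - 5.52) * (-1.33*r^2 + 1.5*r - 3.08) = 1.7556*r^4 - 4.0548*r^3 + 13.7472*r^2 - 13.0848*r + 17.0016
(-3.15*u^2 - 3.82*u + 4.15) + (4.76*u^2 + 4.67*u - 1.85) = 1.61*u^2 + 0.85*u + 2.3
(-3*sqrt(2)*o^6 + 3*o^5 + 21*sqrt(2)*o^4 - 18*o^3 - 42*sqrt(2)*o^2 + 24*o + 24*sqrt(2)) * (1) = -3*sqrt(2)*o^6 + 3*o^5 + 21*sqrt(2)*o^4 - 18*o^3 - 42*sqrt(2)*o^2 + 24*o + 24*sqrt(2)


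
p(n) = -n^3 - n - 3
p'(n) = -3*n^2 - 1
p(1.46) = -7.57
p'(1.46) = -7.39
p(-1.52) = 2.03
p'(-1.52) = -7.93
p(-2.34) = 12.15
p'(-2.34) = -17.43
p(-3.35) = 37.95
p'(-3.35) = -34.67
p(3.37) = -44.64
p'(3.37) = -35.07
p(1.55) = -8.27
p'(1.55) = -8.21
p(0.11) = -3.11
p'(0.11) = -1.04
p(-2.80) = 21.75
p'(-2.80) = -24.52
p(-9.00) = 735.00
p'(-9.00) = -244.00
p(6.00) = -225.00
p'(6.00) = -109.00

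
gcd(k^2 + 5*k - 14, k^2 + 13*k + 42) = k + 7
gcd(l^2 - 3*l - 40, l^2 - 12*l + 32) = l - 8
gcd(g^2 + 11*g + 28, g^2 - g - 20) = g + 4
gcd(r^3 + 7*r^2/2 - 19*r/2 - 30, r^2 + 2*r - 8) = r + 4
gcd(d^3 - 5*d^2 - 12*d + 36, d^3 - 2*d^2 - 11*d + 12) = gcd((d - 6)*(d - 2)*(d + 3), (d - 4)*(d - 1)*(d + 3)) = d + 3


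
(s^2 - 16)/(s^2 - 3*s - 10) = (16 - s^2)/(-s^2 + 3*s + 10)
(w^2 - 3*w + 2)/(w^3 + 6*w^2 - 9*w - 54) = (w^2 - 3*w + 2)/(w^3 + 6*w^2 - 9*w - 54)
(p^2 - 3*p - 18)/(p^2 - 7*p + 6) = (p + 3)/(p - 1)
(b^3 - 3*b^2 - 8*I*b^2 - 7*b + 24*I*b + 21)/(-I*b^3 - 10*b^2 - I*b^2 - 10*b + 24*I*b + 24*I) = (I*b^3 + b^2*(8 - 3*I) - b*(24 + 7*I) + 21*I)/(b^3 + b^2*(1 - 10*I) - 2*b*(12 + 5*I) - 24)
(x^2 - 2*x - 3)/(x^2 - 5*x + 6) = (x + 1)/(x - 2)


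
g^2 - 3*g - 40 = (g - 8)*(g + 5)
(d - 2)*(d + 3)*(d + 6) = d^3 + 7*d^2 - 36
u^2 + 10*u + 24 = (u + 4)*(u + 6)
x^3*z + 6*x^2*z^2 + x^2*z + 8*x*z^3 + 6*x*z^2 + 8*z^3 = (x + 2*z)*(x + 4*z)*(x*z + z)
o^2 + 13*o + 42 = (o + 6)*(o + 7)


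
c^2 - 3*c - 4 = (c - 4)*(c + 1)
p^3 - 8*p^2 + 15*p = p*(p - 5)*(p - 3)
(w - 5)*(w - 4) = w^2 - 9*w + 20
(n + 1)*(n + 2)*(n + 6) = n^3 + 9*n^2 + 20*n + 12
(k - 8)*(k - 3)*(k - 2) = k^3 - 13*k^2 + 46*k - 48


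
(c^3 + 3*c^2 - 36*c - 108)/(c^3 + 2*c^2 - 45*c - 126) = (c - 6)/(c - 7)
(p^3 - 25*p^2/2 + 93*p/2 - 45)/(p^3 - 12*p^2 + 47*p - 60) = (p^2 - 15*p/2 + 9)/(p^2 - 7*p + 12)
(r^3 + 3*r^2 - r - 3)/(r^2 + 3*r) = r - 1/r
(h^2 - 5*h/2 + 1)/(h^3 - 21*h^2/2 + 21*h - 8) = 1/(h - 8)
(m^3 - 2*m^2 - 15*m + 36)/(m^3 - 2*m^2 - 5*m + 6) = (m^2 + m - 12)/(m^2 + m - 2)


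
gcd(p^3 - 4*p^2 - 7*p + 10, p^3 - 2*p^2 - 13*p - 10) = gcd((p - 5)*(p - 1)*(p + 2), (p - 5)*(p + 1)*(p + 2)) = p^2 - 3*p - 10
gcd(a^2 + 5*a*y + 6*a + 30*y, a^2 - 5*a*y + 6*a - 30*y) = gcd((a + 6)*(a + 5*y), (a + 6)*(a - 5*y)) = a + 6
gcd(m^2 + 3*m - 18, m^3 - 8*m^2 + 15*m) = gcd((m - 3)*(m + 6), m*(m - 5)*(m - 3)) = m - 3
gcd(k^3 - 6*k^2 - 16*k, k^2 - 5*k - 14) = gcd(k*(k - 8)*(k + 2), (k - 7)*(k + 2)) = k + 2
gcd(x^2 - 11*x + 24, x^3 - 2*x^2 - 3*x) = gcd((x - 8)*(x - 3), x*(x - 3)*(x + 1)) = x - 3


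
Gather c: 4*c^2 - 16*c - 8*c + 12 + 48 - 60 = 4*c^2 - 24*c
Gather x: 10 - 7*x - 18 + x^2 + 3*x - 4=x^2 - 4*x - 12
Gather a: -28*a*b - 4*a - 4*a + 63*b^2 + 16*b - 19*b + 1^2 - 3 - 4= a*(-28*b - 8) + 63*b^2 - 3*b - 6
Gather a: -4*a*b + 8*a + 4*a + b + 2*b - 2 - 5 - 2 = a*(12 - 4*b) + 3*b - 9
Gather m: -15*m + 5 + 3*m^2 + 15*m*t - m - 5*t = 3*m^2 + m*(15*t - 16) - 5*t + 5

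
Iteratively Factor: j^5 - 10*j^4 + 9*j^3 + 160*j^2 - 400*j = (j + 4)*(j^4 - 14*j^3 + 65*j^2 - 100*j) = (j - 5)*(j + 4)*(j^3 - 9*j^2 + 20*j) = j*(j - 5)*(j + 4)*(j^2 - 9*j + 20) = j*(j - 5)^2*(j + 4)*(j - 4)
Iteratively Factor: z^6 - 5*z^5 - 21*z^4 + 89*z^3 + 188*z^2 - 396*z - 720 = (z - 5)*(z^5 - 21*z^3 - 16*z^2 + 108*z + 144) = (z - 5)*(z + 3)*(z^4 - 3*z^3 - 12*z^2 + 20*z + 48) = (z - 5)*(z - 3)*(z + 3)*(z^3 - 12*z - 16) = (z - 5)*(z - 3)*(z + 2)*(z + 3)*(z^2 - 2*z - 8) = (z - 5)*(z - 3)*(z + 2)^2*(z + 3)*(z - 4)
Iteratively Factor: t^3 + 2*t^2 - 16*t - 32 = (t + 2)*(t^2 - 16) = (t + 2)*(t + 4)*(t - 4)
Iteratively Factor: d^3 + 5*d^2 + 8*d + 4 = (d + 2)*(d^2 + 3*d + 2) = (d + 1)*(d + 2)*(d + 2)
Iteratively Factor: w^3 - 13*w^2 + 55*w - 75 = (w - 5)*(w^2 - 8*w + 15) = (w - 5)^2*(w - 3)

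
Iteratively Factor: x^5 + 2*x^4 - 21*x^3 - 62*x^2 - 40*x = (x + 4)*(x^4 - 2*x^3 - 13*x^2 - 10*x) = x*(x + 4)*(x^3 - 2*x^2 - 13*x - 10) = x*(x + 1)*(x + 4)*(x^2 - 3*x - 10) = x*(x + 1)*(x + 2)*(x + 4)*(x - 5)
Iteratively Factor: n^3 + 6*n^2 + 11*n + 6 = (n + 2)*(n^2 + 4*n + 3) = (n + 1)*(n + 2)*(n + 3)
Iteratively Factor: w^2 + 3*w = (w)*(w + 3)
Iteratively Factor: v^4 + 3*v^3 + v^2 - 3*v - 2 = (v + 1)*(v^3 + 2*v^2 - v - 2) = (v + 1)*(v + 2)*(v^2 - 1) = (v + 1)^2*(v + 2)*(v - 1)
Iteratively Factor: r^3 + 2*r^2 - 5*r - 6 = (r + 1)*(r^2 + r - 6) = (r + 1)*(r + 3)*(r - 2)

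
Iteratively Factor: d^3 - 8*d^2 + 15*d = (d - 5)*(d^2 - 3*d) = d*(d - 5)*(d - 3)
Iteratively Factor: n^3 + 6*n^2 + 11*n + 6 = (n + 3)*(n^2 + 3*n + 2) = (n + 2)*(n + 3)*(n + 1)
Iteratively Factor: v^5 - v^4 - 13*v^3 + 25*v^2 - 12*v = (v)*(v^4 - v^3 - 13*v^2 + 25*v - 12) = v*(v - 3)*(v^3 + 2*v^2 - 7*v + 4) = v*(v - 3)*(v + 4)*(v^2 - 2*v + 1) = v*(v - 3)*(v - 1)*(v + 4)*(v - 1)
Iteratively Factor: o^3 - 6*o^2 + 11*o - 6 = (o - 1)*(o^2 - 5*o + 6) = (o - 2)*(o - 1)*(o - 3)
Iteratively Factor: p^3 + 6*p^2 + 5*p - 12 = (p + 4)*(p^2 + 2*p - 3) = (p - 1)*(p + 4)*(p + 3)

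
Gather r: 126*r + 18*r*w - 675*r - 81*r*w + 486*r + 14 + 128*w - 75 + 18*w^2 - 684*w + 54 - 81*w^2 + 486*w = r*(-63*w - 63) - 63*w^2 - 70*w - 7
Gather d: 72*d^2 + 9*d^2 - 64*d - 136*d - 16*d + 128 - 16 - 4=81*d^2 - 216*d + 108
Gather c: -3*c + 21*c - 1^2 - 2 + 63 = 18*c + 60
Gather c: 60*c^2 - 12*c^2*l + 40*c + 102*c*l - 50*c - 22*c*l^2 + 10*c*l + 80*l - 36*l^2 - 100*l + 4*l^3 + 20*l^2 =c^2*(60 - 12*l) + c*(-22*l^2 + 112*l - 10) + 4*l^3 - 16*l^2 - 20*l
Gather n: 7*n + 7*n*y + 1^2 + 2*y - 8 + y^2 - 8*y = n*(7*y + 7) + y^2 - 6*y - 7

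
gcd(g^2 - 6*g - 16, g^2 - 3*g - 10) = g + 2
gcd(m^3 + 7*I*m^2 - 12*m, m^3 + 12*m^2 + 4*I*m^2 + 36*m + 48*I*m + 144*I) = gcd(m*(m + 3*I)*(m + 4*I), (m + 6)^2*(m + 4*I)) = m + 4*I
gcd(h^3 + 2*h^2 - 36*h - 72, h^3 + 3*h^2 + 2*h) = h + 2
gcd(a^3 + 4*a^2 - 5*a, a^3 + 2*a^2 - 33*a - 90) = a + 5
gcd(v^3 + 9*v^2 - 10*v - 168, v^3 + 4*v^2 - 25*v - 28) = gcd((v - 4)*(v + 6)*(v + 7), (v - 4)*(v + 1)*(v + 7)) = v^2 + 3*v - 28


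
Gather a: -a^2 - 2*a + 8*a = -a^2 + 6*a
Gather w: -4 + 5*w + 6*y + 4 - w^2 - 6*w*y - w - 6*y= -w^2 + w*(4 - 6*y)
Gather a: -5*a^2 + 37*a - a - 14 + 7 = -5*a^2 + 36*a - 7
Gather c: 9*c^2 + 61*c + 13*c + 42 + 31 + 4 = 9*c^2 + 74*c + 77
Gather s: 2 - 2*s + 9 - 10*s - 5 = 6 - 12*s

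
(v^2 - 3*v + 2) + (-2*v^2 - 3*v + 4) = -v^2 - 6*v + 6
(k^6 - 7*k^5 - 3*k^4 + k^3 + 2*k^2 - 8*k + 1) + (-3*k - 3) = k^6 - 7*k^5 - 3*k^4 + k^3 + 2*k^2 - 11*k - 2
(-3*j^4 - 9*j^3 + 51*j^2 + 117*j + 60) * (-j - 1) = 3*j^5 + 12*j^4 - 42*j^3 - 168*j^2 - 177*j - 60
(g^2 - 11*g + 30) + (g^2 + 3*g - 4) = 2*g^2 - 8*g + 26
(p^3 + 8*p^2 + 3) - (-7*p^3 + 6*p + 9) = 8*p^3 + 8*p^2 - 6*p - 6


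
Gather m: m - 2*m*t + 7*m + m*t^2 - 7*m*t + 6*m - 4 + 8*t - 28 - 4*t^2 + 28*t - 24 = m*(t^2 - 9*t + 14) - 4*t^2 + 36*t - 56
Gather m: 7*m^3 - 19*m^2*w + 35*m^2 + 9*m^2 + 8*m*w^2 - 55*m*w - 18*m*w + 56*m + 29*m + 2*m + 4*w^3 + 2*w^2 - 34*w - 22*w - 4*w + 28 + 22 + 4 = 7*m^3 + m^2*(44 - 19*w) + m*(8*w^2 - 73*w + 87) + 4*w^3 + 2*w^2 - 60*w + 54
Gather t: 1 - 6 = -5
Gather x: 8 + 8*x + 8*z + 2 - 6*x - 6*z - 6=2*x + 2*z + 4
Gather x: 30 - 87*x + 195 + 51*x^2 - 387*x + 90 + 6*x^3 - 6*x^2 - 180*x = 6*x^3 + 45*x^2 - 654*x + 315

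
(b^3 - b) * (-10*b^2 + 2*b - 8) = -10*b^5 + 2*b^4 + 2*b^3 - 2*b^2 + 8*b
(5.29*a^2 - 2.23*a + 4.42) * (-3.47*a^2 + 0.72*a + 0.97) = -18.3563*a^4 + 11.5469*a^3 - 11.8117*a^2 + 1.0193*a + 4.2874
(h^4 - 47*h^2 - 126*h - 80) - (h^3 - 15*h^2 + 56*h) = h^4 - h^3 - 32*h^2 - 182*h - 80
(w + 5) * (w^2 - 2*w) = w^3 + 3*w^2 - 10*w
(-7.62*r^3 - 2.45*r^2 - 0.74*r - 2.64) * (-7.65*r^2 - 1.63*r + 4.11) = 58.293*r^5 + 31.1631*r^4 - 21.6637*r^3 + 11.3327*r^2 + 1.2618*r - 10.8504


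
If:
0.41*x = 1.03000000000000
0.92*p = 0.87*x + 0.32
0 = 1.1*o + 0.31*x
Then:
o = -0.71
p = 2.72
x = 2.51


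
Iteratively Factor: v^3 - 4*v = (v + 2)*(v^2 - 2*v) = v*(v + 2)*(v - 2)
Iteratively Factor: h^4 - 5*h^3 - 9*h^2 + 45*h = (h)*(h^3 - 5*h^2 - 9*h + 45) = h*(h + 3)*(h^2 - 8*h + 15) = h*(h - 3)*(h + 3)*(h - 5)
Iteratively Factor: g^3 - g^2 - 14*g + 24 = (g - 2)*(g^2 + g - 12) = (g - 3)*(g - 2)*(g + 4)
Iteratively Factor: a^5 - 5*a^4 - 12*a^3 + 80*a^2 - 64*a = (a)*(a^4 - 5*a^3 - 12*a^2 + 80*a - 64) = a*(a - 4)*(a^3 - a^2 - 16*a + 16) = a*(a - 4)*(a + 4)*(a^2 - 5*a + 4) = a*(a - 4)*(a - 1)*(a + 4)*(a - 4)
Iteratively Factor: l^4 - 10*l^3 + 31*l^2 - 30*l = (l)*(l^3 - 10*l^2 + 31*l - 30) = l*(l - 5)*(l^2 - 5*l + 6) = l*(l - 5)*(l - 3)*(l - 2)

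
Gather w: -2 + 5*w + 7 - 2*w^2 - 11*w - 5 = -2*w^2 - 6*w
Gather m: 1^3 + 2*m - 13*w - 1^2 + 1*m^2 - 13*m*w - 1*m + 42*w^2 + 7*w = m^2 + m*(1 - 13*w) + 42*w^2 - 6*w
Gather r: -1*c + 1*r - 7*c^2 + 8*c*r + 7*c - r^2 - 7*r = -7*c^2 + 6*c - r^2 + r*(8*c - 6)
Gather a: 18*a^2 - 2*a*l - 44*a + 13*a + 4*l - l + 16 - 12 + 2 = 18*a^2 + a*(-2*l - 31) + 3*l + 6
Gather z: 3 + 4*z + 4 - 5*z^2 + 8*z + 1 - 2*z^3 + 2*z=-2*z^3 - 5*z^2 + 14*z + 8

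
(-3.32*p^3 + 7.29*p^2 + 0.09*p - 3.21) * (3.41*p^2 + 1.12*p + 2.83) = -11.3212*p^5 + 21.1405*p^4 - 0.923899999999998*p^3 + 9.7854*p^2 - 3.3405*p - 9.0843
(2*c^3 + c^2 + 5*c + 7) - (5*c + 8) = 2*c^3 + c^2 - 1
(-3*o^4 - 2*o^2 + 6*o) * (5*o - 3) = -15*o^5 + 9*o^4 - 10*o^3 + 36*o^2 - 18*o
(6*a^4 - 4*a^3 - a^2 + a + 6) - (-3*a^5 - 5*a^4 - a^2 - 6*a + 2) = 3*a^5 + 11*a^4 - 4*a^3 + 7*a + 4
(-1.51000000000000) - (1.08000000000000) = -2.59000000000000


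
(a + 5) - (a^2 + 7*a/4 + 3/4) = -a^2 - 3*a/4 + 17/4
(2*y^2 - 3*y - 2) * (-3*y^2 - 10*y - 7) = -6*y^4 - 11*y^3 + 22*y^2 + 41*y + 14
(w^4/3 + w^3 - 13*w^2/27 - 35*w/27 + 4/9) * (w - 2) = w^5/3 + w^4/3 - 67*w^3/27 - w^2/3 + 82*w/27 - 8/9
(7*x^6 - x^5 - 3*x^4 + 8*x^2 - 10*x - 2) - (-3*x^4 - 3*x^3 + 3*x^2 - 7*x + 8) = 7*x^6 - x^5 + 3*x^3 + 5*x^2 - 3*x - 10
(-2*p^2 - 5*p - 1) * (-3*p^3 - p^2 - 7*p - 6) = 6*p^5 + 17*p^4 + 22*p^3 + 48*p^2 + 37*p + 6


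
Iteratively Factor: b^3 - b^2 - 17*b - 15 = (b + 3)*(b^2 - 4*b - 5) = (b - 5)*(b + 3)*(b + 1)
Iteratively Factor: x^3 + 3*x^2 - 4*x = (x + 4)*(x^2 - x) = (x - 1)*(x + 4)*(x)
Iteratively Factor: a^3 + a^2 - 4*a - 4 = (a + 2)*(a^2 - a - 2) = (a - 2)*(a + 2)*(a + 1)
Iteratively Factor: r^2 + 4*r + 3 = (r + 1)*(r + 3)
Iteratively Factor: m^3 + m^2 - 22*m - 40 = (m + 2)*(m^2 - m - 20) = (m - 5)*(m + 2)*(m + 4)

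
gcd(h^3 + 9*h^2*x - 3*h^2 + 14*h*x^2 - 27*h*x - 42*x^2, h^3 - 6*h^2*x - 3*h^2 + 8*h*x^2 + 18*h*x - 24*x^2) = h - 3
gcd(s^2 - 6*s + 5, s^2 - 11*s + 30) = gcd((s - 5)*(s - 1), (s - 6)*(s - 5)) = s - 5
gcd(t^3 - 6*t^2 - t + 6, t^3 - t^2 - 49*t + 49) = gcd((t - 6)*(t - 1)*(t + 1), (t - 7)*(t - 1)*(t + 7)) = t - 1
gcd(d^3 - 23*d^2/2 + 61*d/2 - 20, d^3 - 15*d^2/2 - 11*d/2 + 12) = d^2 - 9*d + 8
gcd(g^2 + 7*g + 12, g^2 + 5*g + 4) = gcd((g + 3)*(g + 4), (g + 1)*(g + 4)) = g + 4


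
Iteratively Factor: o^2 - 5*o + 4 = (o - 4)*(o - 1)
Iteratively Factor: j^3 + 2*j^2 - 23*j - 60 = (j + 4)*(j^2 - 2*j - 15) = (j - 5)*(j + 4)*(j + 3)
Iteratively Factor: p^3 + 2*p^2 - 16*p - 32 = (p + 4)*(p^2 - 2*p - 8) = (p - 4)*(p + 4)*(p + 2)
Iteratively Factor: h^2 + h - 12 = (h - 3)*(h + 4)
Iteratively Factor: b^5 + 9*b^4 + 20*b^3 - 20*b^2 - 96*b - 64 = (b + 4)*(b^4 + 5*b^3 - 20*b - 16) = (b - 2)*(b + 4)*(b^3 + 7*b^2 + 14*b + 8) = (b - 2)*(b + 4)^2*(b^2 + 3*b + 2) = (b - 2)*(b + 2)*(b + 4)^2*(b + 1)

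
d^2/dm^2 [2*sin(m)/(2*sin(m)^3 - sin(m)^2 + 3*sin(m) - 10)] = 2*(-16*sin(m)^7 + 22*sin(m)^6 + 39*sin(m)^5 - 299*sin(m)^4 + 219*sin(m)^2 - 235*sin(m)/2 - sin(3*m)^2 - 15*sin(3*m) + sin(5*m)/2 + 60)/(2*sin(m)^3 - sin(m)^2 + 3*sin(m) - 10)^3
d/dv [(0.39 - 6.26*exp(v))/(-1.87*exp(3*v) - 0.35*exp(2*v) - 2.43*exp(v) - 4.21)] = (-23.4124*exp(3*v) - 0.00309999999999944*exp(2*v) + 0.273*exp(v) + 27.3023)*exp(v)/(3.4969*exp(6*v) + 1.309*exp(5*v) + 9.2107*exp(4*v) + 17.4464*exp(3*v) + 8.8519*exp(2*v) + 20.4606*exp(v) + 17.7241)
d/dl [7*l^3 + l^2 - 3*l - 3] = 21*l^2 + 2*l - 3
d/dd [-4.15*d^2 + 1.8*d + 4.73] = 1.8 - 8.3*d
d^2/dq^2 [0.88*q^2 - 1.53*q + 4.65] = 1.76000000000000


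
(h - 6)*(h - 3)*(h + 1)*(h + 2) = h^4 - 6*h^3 - 7*h^2 + 36*h + 36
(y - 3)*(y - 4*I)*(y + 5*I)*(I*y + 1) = I*y^4 - 3*I*y^3 + 21*I*y^2 + 20*y - 63*I*y - 60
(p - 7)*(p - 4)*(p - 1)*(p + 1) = p^4 - 11*p^3 + 27*p^2 + 11*p - 28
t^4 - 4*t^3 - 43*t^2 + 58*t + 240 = (t - 8)*(t - 3)*(t + 2)*(t + 5)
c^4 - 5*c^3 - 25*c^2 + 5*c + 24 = (c - 8)*(c - 1)*(c + 1)*(c + 3)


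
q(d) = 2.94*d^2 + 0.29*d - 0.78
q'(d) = 5.88*d + 0.29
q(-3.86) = 41.91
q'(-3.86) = -22.41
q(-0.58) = 0.04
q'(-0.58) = -3.12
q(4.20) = 52.30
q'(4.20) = 24.99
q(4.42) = 57.94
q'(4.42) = 26.28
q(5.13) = 78.08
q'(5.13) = 30.45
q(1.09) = 3.03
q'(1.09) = 6.70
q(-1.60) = 6.28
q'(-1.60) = -9.12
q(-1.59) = 6.19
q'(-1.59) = -9.06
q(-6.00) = 103.32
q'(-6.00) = -34.99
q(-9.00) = 234.75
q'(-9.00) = -52.63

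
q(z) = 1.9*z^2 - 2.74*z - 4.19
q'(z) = 3.8*z - 2.74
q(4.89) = 27.84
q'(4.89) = 15.84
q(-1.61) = 5.15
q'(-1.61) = -8.86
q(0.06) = -4.35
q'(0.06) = -2.51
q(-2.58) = 15.53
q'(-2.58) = -12.54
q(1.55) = -3.87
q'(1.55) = 3.15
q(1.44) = -4.20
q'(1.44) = 2.73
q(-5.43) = 66.71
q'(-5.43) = -23.37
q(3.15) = 6.03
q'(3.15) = 9.23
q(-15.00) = 464.41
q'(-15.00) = -59.74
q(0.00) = -4.19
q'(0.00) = -2.74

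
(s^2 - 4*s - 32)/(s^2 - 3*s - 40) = (s + 4)/(s + 5)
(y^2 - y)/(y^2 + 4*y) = (y - 1)/(y + 4)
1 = 1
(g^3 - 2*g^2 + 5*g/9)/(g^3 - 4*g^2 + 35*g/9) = (3*g - 1)/(3*g - 7)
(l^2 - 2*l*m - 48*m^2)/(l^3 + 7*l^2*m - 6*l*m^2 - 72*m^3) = (l - 8*m)/(l^2 + l*m - 12*m^2)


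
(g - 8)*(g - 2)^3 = g^4 - 14*g^3 + 60*g^2 - 104*g + 64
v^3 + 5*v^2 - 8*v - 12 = (v - 2)*(v + 1)*(v + 6)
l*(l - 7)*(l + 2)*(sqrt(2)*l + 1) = sqrt(2)*l^4 - 5*sqrt(2)*l^3 + l^3 - 14*sqrt(2)*l^2 - 5*l^2 - 14*l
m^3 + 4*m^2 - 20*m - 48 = (m - 4)*(m + 2)*(m + 6)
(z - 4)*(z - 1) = z^2 - 5*z + 4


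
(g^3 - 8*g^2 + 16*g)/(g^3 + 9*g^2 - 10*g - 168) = g*(g - 4)/(g^2 + 13*g + 42)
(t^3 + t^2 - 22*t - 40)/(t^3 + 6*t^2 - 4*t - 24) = (t^2 - t - 20)/(t^2 + 4*t - 12)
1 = 1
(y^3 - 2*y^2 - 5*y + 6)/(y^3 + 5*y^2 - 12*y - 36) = (y - 1)/(y + 6)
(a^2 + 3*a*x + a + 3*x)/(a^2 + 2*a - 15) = (a^2 + 3*a*x + a + 3*x)/(a^2 + 2*a - 15)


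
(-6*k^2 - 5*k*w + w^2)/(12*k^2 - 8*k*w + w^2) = (k + w)/(-2*k + w)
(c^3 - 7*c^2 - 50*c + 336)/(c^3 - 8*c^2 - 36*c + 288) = (c + 7)/(c + 6)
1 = 1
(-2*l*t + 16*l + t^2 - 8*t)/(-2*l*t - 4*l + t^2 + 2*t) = (t - 8)/(t + 2)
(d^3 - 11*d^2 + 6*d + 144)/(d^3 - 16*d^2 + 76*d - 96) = (d + 3)/(d - 2)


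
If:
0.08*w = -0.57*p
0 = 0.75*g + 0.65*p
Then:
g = 0.121637426900585*w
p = -0.140350877192982*w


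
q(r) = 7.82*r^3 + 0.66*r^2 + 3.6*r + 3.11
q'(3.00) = 218.70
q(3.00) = 230.99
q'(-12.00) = 3366.00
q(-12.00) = -13458.01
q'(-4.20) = 411.89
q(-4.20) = -579.74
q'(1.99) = 99.13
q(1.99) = 74.51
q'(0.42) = 8.29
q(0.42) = 5.32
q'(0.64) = 14.05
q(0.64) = 7.73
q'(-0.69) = 13.86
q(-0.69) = -1.63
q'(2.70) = 178.19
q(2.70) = 171.56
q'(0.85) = 21.67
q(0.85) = 11.45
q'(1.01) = 28.86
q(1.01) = 15.48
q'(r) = 23.46*r^2 + 1.32*r + 3.6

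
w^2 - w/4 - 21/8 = (w - 7/4)*(w + 3/2)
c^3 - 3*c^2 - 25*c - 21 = (c - 7)*(c + 1)*(c + 3)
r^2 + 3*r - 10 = (r - 2)*(r + 5)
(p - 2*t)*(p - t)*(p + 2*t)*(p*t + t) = p^4*t - p^3*t^2 + p^3*t - 4*p^2*t^3 - p^2*t^2 + 4*p*t^4 - 4*p*t^3 + 4*t^4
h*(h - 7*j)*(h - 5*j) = h^3 - 12*h^2*j + 35*h*j^2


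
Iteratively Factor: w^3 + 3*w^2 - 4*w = (w + 4)*(w^2 - w) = (w - 1)*(w + 4)*(w)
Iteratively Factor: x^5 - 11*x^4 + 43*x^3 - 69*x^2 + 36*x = (x - 3)*(x^4 - 8*x^3 + 19*x^2 - 12*x) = (x - 3)^2*(x^3 - 5*x^2 + 4*x) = (x - 4)*(x - 3)^2*(x^2 - x) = x*(x - 4)*(x - 3)^2*(x - 1)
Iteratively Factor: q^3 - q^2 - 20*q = (q + 4)*(q^2 - 5*q) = (q - 5)*(q + 4)*(q)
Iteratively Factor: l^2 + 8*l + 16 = (l + 4)*(l + 4)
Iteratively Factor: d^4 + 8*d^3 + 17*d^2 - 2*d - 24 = (d - 1)*(d^3 + 9*d^2 + 26*d + 24) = (d - 1)*(d + 3)*(d^2 + 6*d + 8) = (d - 1)*(d + 3)*(d + 4)*(d + 2)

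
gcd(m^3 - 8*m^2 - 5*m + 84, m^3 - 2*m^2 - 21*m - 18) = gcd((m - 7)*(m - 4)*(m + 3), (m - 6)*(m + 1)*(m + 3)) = m + 3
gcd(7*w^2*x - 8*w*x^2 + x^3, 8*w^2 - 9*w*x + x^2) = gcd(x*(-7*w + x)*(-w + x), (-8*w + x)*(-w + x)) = -w + x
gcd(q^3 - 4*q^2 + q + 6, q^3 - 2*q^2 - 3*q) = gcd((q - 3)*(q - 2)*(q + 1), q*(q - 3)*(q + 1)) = q^2 - 2*q - 3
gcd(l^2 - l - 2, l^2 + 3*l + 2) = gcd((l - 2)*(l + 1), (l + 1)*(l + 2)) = l + 1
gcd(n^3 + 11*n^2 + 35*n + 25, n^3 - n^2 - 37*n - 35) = n^2 + 6*n + 5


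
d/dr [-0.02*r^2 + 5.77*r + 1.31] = 5.77 - 0.04*r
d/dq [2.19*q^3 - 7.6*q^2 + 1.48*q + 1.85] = 6.57*q^2 - 15.2*q + 1.48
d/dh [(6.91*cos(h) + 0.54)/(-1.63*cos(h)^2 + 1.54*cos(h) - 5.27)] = (-11.2633*cos(h)^2 - 1.7604*cos(h) + 37.2473)*sin(h)/(2.6569*cos(h)^4 - 5.0204*cos(h)^3 + 19.5518*cos(h)^2 - 16.2316*cos(h) + 27.7729)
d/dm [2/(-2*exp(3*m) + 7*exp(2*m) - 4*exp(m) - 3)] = (12*exp(2*m) - 28*exp(m) + 8)*exp(m)/(2*exp(3*m) - 7*exp(2*m) + 4*exp(m) + 3)^2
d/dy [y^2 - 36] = 2*y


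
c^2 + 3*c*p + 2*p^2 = (c + p)*(c + 2*p)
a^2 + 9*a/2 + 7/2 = (a + 1)*(a + 7/2)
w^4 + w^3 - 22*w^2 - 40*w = w*(w - 5)*(w + 2)*(w + 4)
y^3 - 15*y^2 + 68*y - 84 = (y - 7)*(y - 6)*(y - 2)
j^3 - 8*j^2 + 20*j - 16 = (j - 4)*(j - 2)^2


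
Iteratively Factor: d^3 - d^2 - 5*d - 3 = (d + 1)*(d^2 - 2*d - 3) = (d + 1)^2*(d - 3)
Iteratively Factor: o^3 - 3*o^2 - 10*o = (o + 2)*(o^2 - 5*o) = o*(o + 2)*(o - 5)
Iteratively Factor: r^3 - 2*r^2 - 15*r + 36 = (r + 4)*(r^2 - 6*r + 9) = (r - 3)*(r + 4)*(r - 3)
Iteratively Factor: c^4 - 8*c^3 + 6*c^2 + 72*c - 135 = (c - 3)*(c^3 - 5*c^2 - 9*c + 45) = (c - 3)^2*(c^2 - 2*c - 15) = (c - 5)*(c - 3)^2*(c + 3)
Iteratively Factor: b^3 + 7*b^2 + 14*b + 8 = (b + 2)*(b^2 + 5*b + 4) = (b + 1)*(b + 2)*(b + 4)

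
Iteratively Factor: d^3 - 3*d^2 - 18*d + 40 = (d + 4)*(d^2 - 7*d + 10) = (d - 5)*(d + 4)*(d - 2)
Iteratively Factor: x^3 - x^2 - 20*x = (x + 4)*(x^2 - 5*x) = (x - 5)*(x + 4)*(x)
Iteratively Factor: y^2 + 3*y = (y + 3)*(y)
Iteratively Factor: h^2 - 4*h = (h)*(h - 4)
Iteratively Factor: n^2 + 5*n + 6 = (n + 2)*(n + 3)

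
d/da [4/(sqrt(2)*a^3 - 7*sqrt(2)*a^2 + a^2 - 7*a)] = 4*(-3*sqrt(2)*a^2 - 2*a + 14*sqrt(2)*a + 7)/(a^2*(sqrt(2)*a^2 - 7*sqrt(2)*a + a - 7)^2)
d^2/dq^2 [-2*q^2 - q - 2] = -4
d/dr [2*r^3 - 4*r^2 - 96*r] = 6*r^2 - 8*r - 96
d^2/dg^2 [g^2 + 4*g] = 2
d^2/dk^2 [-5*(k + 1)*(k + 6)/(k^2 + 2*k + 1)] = -50/(k^3 + 3*k^2 + 3*k + 1)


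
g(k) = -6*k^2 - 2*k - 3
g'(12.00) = -146.00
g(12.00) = -891.00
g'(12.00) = -146.00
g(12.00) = -891.00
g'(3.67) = -46.04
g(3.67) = -91.15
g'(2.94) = -37.28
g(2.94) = -60.74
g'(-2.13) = 23.56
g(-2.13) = -25.96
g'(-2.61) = 29.32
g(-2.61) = -38.65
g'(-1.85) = 20.20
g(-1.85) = -19.84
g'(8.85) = -108.20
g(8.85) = -490.64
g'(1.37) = -18.44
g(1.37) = -17.00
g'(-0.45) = 3.40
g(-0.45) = -3.32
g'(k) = -12*k - 2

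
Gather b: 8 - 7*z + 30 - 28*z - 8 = 30 - 35*z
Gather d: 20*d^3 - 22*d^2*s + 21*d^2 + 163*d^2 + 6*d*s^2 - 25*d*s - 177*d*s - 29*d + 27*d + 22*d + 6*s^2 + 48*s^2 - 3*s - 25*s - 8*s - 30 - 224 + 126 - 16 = 20*d^3 + d^2*(184 - 22*s) + d*(6*s^2 - 202*s + 20) + 54*s^2 - 36*s - 144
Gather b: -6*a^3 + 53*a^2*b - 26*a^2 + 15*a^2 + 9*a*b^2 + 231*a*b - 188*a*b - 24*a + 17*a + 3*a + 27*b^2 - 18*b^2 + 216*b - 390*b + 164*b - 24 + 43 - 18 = -6*a^3 - 11*a^2 - 4*a + b^2*(9*a + 9) + b*(53*a^2 + 43*a - 10) + 1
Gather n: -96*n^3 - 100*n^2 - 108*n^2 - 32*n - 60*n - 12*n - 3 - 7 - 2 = -96*n^3 - 208*n^2 - 104*n - 12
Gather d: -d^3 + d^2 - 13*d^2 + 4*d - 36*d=-d^3 - 12*d^2 - 32*d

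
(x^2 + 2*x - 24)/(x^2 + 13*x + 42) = (x - 4)/(x + 7)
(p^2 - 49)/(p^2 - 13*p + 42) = (p + 7)/(p - 6)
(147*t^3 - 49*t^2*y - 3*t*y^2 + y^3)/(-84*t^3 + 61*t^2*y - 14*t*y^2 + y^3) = (7*t + y)/(-4*t + y)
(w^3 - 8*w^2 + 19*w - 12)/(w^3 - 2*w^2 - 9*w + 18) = (w^2 - 5*w + 4)/(w^2 + w - 6)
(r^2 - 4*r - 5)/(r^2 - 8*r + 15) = (r + 1)/(r - 3)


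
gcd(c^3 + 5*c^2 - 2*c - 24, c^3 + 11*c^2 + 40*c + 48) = c^2 + 7*c + 12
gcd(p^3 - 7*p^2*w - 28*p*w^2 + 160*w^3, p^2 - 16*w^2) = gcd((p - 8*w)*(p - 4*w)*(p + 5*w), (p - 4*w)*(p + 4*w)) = p - 4*w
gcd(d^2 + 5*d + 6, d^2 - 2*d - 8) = d + 2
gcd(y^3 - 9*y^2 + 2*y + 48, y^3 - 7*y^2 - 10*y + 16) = y^2 - 6*y - 16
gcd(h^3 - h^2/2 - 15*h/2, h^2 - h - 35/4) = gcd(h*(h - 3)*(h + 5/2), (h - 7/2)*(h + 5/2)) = h + 5/2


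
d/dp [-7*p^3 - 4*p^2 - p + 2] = -21*p^2 - 8*p - 1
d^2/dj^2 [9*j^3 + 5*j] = 54*j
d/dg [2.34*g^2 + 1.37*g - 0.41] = 4.68*g + 1.37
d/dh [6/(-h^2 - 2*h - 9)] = 12*(h + 1)/(h^2 + 2*h + 9)^2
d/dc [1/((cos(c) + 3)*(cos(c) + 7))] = 2*(cos(c) + 5)*sin(c)/((cos(c) + 3)^2*(cos(c) + 7)^2)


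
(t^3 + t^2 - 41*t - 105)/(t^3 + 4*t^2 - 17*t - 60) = (t - 7)/(t - 4)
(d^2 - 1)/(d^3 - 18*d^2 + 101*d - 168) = (d^2 - 1)/(d^3 - 18*d^2 + 101*d - 168)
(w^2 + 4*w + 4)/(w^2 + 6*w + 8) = (w + 2)/(w + 4)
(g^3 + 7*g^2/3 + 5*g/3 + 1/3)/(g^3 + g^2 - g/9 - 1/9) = 3*(g + 1)/(3*g - 1)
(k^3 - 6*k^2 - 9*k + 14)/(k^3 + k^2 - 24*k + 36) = (k^3 - 6*k^2 - 9*k + 14)/(k^3 + k^2 - 24*k + 36)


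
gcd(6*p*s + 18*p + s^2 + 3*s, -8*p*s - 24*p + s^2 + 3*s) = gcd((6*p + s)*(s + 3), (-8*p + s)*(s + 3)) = s + 3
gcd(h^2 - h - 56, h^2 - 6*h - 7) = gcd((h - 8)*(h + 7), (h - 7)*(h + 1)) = 1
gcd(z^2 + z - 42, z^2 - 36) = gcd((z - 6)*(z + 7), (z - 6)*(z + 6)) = z - 6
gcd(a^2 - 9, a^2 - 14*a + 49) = 1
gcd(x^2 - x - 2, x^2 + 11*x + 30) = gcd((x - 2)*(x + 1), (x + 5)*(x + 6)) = 1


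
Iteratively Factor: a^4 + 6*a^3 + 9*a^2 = (a)*(a^3 + 6*a^2 + 9*a) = a*(a + 3)*(a^2 + 3*a) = a^2*(a + 3)*(a + 3)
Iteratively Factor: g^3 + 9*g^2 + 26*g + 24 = (g + 3)*(g^2 + 6*g + 8) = (g + 2)*(g + 3)*(g + 4)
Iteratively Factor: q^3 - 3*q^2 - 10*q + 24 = (q + 3)*(q^2 - 6*q + 8) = (q - 4)*(q + 3)*(q - 2)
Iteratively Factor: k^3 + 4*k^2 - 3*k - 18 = (k + 3)*(k^2 + k - 6) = (k + 3)^2*(k - 2)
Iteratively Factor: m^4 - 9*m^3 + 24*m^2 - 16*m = (m - 4)*(m^3 - 5*m^2 + 4*m) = (m - 4)*(m - 1)*(m^2 - 4*m) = m*(m - 4)*(m - 1)*(m - 4)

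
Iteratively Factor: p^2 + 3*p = (p)*(p + 3)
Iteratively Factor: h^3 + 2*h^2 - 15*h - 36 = (h - 4)*(h^2 + 6*h + 9) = (h - 4)*(h + 3)*(h + 3)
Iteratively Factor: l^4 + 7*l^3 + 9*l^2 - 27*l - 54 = (l - 2)*(l^3 + 9*l^2 + 27*l + 27) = (l - 2)*(l + 3)*(l^2 + 6*l + 9) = (l - 2)*(l + 3)^2*(l + 3)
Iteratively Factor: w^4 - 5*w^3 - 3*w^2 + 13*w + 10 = (w - 2)*(w^3 - 3*w^2 - 9*w - 5) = (w - 5)*(w - 2)*(w^2 + 2*w + 1) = (w - 5)*(w - 2)*(w + 1)*(w + 1)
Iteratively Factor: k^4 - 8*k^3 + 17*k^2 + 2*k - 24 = (k + 1)*(k^3 - 9*k^2 + 26*k - 24) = (k - 3)*(k + 1)*(k^2 - 6*k + 8) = (k - 3)*(k - 2)*(k + 1)*(k - 4)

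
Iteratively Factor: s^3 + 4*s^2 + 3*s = (s + 1)*(s^2 + 3*s) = (s + 1)*(s + 3)*(s)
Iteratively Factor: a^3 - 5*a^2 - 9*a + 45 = (a - 5)*(a^2 - 9) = (a - 5)*(a - 3)*(a + 3)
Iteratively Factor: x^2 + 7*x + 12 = (x + 4)*(x + 3)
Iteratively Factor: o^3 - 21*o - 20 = (o + 4)*(o^2 - 4*o - 5) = (o - 5)*(o + 4)*(o + 1)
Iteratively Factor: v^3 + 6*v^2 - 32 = (v - 2)*(v^2 + 8*v + 16) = (v - 2)*(v + 4)*(v + 4)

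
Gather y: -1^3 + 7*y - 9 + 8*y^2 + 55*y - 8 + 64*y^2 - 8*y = 72*y^2 + 54*y - 18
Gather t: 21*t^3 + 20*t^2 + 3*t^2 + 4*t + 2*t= 21*t^3 + 23*t^2 + 6*t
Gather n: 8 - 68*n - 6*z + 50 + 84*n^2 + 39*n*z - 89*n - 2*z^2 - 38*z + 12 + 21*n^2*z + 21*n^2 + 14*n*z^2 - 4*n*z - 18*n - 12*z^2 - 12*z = n^2*(21*z + 105) + n*(14*z^2 + 35*z - 175) - 14*z^2 - 56*z + 70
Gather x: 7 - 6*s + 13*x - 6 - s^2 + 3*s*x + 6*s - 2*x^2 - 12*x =-s^2 - 2*x^2 + x*(3*s + 1) + 1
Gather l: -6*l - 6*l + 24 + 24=48 - 12*l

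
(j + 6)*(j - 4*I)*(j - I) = j^3 + 6*j^2 - 5*I*j^2 - 4*j - 30*I*j - 24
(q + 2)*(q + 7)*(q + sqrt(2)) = q^3 + sqrt(2)*q^2 + 9*q^2 + 9*sqrt(2)*q + 14*q + 14*sqrt(2)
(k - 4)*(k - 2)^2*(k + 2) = k^4 - 6*k^3 + 4*k^2 + 24*k - 32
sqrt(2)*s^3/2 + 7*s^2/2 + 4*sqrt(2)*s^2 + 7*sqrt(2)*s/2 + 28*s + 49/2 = (s + 7)*(s + 7*sqrt(2)/2)*(sqrt(2)*s/2 + sqrt(2)/2)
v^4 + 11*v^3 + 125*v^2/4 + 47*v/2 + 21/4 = (v + 1/2)^2*(v + 3)*(v + 7)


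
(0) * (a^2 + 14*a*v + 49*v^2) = 0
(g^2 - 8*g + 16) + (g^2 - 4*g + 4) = 2*g^2 - 12*g + 20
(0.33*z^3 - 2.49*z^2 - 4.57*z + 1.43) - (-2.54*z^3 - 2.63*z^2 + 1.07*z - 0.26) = 2.87*z^3 + 0.14*z^2 - 5.64*z + 1.69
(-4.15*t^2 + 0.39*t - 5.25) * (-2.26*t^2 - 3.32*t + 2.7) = 9.379*t^4 + 12.8966*t^3 - 0.634800000000003*t^2 + 18.483*t - 14.175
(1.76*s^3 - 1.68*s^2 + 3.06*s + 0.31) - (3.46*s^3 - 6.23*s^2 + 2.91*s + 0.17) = -1.7*s^3 + 4.55*s^2 + 0.15*s + 0.14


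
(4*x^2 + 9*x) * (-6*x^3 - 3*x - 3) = -24*x^5 - 54*x^4 - 12*x^3 - 39*x^2 - 27*x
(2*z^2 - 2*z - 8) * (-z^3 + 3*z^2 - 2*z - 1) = -2*z^5 + 8*z^4 - 2*z^3 - 22*z^2 + 18*z + 8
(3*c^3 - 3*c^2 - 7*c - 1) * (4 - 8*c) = -24*c^4 + 36*c^3 + 44*c^2 - 20*c - 4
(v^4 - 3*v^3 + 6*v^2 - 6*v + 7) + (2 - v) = v^4 - 3*v^3 + 6*v^2 - 7*v + 9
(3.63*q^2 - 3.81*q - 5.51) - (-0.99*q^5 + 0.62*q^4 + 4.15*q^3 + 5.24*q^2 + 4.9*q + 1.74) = 0.99*q^5 - 0.62*q^4 - 4.15*q^3 - 1.61*q^2 - 8.71*q - 7.25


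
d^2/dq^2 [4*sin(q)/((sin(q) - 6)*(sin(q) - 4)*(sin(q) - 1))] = 4*(-4*sin(q)^6 + 29*sin(q)^5 + 50*sin(q)^4 - 702*sin(q)^3 + 1056*sin(q)^2 + 528*sin(q) - 1632)/((sin(q) - 6)^3*(sin(q) - 4)^3*(sin(q) - 1)^2)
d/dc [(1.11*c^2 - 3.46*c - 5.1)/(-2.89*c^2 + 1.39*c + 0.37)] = (-8.4565*c^2 - 28.6566*c + 5.8088)/(8.3521*c^4 - 8.0342*c^3 - 0.206500000000001*c^2 + 1.0286*c + 0.1369)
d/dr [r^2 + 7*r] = 2*r + 7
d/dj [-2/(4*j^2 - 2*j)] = (4*j - 1)/(j^2*(2*j - 1)^2)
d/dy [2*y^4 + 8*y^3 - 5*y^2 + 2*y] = 8*y^3 + 24*y^2 - 10*y + 2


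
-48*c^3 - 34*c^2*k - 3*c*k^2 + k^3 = (-8*c + k)*(2*c + k)*(3*c + k)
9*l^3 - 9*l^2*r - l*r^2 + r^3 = (-3*l + r)*(-l + r)*(3*l + r)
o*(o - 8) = o^2 - 8*o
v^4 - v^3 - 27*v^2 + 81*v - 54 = (v - 3)^2*(v - 1)*(v + 6)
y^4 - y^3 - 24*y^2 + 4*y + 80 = (y - 5)*(y - 2)*(y + 2)*(y + 4)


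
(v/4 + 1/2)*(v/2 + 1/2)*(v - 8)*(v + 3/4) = v^4/8 - 17*v^3/32 - 103*v^2/32 - 65*v/16 - 3/2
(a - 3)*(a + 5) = a^2 + 2*a - 15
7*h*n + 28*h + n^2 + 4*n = (7*h + n)*(n + 4)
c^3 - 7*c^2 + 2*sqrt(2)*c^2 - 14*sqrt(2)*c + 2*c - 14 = (c - 7)*(c + sqrt(2))^2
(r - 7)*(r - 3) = r^2 - 10*r + 21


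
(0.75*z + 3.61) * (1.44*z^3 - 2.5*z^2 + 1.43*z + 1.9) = 1.08*z^4 + 3.3234*z^3 - 7.9525*z^2 + 6.5873*z + 6.859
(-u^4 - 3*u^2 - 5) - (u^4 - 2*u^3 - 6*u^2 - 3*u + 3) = -2*u^4 + 2*u^3 + 3*u^2 + 3*u - 8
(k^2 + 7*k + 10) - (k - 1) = k^2 + 6*k + 11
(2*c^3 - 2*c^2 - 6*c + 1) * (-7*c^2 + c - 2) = -14*c^5 + 16*c^4 + 36*c^3 - 9*c^2 + 13*c - 2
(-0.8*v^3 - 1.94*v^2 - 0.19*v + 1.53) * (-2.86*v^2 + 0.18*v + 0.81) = 2.288*v^5 + 5.4044*v^4 - 0.4538*v^3 - 5.9814*v^2 + 0.1215*v + 1.2393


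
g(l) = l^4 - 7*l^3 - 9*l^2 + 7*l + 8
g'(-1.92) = -64.17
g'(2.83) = -121.47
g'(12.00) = 3679.00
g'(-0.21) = 9.82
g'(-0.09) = 8.45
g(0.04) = 8.27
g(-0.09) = 7.30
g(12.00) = 7436.00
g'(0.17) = 3.35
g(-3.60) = 360.71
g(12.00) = 7436.00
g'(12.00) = 3679.00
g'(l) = 4*l^3 - 21*l^2 - 18*l + 7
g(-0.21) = 6.20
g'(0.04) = 6.25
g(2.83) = -138.78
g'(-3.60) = -386.98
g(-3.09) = 198.13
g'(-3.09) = -255.90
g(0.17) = 8.90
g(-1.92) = 24.52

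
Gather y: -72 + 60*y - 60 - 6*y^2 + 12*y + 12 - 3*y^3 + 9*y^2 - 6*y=-3*y^3 + 3*y^2 + 66*y - 120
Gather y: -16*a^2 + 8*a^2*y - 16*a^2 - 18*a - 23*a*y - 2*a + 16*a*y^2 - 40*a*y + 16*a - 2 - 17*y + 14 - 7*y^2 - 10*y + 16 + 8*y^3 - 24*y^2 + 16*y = -32*a^2 - 4*a + 8*y^3 + y^2*(16*a - 31) + y*(8*a^2 - 63*a - 11) + 28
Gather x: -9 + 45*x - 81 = 45*x - 90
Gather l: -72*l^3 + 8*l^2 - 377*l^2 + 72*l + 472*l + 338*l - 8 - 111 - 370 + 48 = -72*l^3 - 369*l^2 + 882*l - 441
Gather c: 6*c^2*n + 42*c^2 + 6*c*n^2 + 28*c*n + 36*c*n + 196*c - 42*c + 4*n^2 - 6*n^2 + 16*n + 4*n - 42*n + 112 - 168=c^2*(6*n + 42) + c*(6*n^2 + 64*n + 154) - 2*n^2 - 22*n - 56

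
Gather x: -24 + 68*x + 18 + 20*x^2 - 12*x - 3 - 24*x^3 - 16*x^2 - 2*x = -24*x^3 + 4*x^2 + 54*x - 9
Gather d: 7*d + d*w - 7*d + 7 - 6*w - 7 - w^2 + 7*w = d*w - w^2 + w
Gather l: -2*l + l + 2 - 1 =1 - l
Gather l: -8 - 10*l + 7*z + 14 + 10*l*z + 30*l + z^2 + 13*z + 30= l*(10*z + 20) + z^2 + 20*z + 36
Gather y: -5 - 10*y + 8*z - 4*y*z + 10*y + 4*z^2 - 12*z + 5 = -4*y*z + 4*z^2 - 4*z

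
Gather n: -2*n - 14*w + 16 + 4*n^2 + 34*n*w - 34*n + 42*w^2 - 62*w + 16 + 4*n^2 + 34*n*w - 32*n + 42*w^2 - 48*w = 8*n^2 + n*(68*w - 68) + 84*w^2 - 124*w + 32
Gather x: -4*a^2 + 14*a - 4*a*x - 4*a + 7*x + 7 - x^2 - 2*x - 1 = -4*a^2 + 10*a - x^2 + x*(5 - 4*a) + 6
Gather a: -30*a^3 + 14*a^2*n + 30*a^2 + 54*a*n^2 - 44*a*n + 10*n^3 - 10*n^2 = -30*a^3 + a^2*(14*n + 30) + a*(54*n^2 - 44*n) + 10*n^3 - 10*n^2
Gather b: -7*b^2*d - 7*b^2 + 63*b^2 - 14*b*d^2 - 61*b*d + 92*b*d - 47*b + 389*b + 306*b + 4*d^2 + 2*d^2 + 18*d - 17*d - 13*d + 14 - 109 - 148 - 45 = b^2*(56 - 7*d) + b*(-14*d^2 + 31*d + 648) + 6*d^2 - 12*d - 288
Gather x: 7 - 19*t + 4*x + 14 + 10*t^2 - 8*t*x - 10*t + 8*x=10*t^2 - 29*t + x*(12 - 8*t) + 21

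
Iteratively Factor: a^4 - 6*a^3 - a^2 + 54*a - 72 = (a - 3)*(a^3 - 3*a^2 - 10*a + 24) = (a - 4)*(a - 3)*(a^2 + a - 6) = (a - 4)*(a - 3)*(a + 3)*(a - 2)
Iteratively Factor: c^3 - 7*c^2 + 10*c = (c - 2)*(c^2 - 5*c) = (c - 5)*(c - 2)*(c)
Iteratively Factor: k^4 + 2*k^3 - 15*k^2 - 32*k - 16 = (k - 4)*(k^3 + 6*k^2 + 9*k + 4) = (k - 4)*(k + 1)*(k^2 + 5*k + 4) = (k - 4)*(k + 1)*(k + 4)*(k + 1)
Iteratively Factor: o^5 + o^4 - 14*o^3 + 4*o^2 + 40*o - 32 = (o - 1)*(o^4 + 2*o^3 - 12*o^2 - 8*o + 32) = (o - 1)*(o + 2)*(o^3 - 12*o + 16) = (o - 2)*(o - 1)*(o + 2)*(o^2 + 2*o - 8) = (o - 2)^2*(o - 1)*(o + 2)*(o + 4)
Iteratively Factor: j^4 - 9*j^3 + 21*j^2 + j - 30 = (j - 2)*(j^3 - 7*j^2 + 7*j + 15) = (j - 3)*(j - 2)*(j^2 - 4*j - 5) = (j - 3)*(j - 2)*(j + 1)*(j - 5)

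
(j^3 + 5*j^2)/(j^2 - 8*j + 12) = j^2*(j + 5)/(j^2 - 8*j + 12)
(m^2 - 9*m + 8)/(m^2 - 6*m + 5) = (m - 8)/(m - 5)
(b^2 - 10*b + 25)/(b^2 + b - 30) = (b - 5)/(b + 6)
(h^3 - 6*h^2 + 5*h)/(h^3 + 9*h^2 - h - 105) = h*(h^2 - 6*h + 5)/(h^3 + 9*h^2 - h - 105)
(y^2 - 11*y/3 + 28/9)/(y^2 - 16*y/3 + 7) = (y - 4/3)/(y - 3)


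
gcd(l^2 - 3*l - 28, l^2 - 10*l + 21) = l - 7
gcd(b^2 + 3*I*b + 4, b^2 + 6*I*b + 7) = b - I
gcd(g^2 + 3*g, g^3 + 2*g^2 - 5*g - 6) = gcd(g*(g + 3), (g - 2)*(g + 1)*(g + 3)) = g + 3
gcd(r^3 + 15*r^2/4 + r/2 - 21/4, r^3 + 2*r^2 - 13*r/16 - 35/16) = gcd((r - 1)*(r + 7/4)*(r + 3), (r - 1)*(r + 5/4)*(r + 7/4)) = r^2 + 3*r/4 - 7/4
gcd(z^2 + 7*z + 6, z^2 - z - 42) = z + 6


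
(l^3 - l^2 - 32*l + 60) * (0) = 0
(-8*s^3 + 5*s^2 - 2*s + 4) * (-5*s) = 40*s^4 - 25*s^3 + 10*s^2 - 20*s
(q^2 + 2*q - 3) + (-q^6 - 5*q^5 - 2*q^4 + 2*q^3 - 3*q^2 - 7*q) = -q^6 - 5*q^5 - 2*q^4 + 2*q^3 - 2*q^2 - 5*q - 3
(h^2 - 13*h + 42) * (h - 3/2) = h^3 - 29*h^2/2 + 123*h/2 - 63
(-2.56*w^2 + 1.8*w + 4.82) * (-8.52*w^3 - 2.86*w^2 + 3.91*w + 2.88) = 21.8112*w^5 - 8.0144*w^4 - 56.224*w^3 - 14.12*w^2 + 24.0302*w + 13.8816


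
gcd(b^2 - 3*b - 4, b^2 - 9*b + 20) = b - 4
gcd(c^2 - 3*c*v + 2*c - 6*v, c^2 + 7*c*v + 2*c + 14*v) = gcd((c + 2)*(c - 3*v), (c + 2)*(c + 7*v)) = c + 2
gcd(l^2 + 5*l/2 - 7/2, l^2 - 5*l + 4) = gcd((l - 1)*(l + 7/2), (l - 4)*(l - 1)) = l - 1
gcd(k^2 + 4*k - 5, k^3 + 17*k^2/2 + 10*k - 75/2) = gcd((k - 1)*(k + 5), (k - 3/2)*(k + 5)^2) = k + 5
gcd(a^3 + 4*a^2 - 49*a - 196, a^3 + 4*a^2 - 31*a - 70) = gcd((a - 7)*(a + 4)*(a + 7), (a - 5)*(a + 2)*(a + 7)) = a + 7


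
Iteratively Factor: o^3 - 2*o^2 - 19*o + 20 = (o - 5)*(o^2 + 3*o - 4) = (o - 5)*(o - 1)*(o + 4)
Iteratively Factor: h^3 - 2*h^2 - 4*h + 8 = (h - 2)*(h^2 - 4) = (h - 2)^2*(h + 2)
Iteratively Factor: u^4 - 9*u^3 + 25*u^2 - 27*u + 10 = (u - 5)*(u^3 - 4*u^2 + 5*u - 2) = (u - 5)*(u - 2)*(u^2 - 2*u + 1) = (u - 5)*(u - 2)*(u - 1)*(u - 1)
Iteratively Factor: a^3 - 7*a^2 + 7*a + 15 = (a - 5)*(a^2 - 2*a - 3) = (a - 5)*(a + 1)*(a - 3)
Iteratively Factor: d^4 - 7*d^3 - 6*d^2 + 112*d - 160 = (d - 2)*(d^3 - 5*d^2 - 16*d + 80) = (d - 5)*(d - 2)*(d^2 - 16) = (d - 5)*(d - 4)*(d - 2)*(d + 4)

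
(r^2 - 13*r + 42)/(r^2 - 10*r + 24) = (r - 7)/(r - 4)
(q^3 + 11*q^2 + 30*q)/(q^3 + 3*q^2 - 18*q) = (q + 5)/(q - 3)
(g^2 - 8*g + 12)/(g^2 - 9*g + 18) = (g - 2)/(g - 3)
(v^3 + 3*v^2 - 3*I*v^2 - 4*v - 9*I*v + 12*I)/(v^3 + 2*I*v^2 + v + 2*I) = (v^3 + 3*v^2*(1 - I) - v*(4 + 9*I) + 12*I)/(v^3 + 2*I*v^2 + v + 2*I)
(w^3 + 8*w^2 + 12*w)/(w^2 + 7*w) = (w^2 + 8*w + 12)/(w + 7)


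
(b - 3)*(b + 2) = b^2 - b - 6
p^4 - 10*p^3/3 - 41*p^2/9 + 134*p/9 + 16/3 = (p - 3)*(p - 8/3)*(p + 1/3)*(p + 2)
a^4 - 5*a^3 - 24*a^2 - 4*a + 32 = (a - 8)*(a - 1)*(a + 2)^2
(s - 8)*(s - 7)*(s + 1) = s^3 - 14*s^2 + 41*s + 56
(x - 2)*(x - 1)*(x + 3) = x^3 - 7*x + 6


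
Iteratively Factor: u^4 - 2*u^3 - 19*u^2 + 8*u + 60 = (u + 2)*(u^3 - 4*u^2 - 11*u + 30) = (u - 5)*(u + 2)*(u^2 + u - 6) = (u - 5)*(u + 2)*(u + 3)*(u - 2)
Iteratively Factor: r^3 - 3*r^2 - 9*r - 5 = (r + 1)*(r^2 - 4*r - 5) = (r - 5)*(r + 1)*(r + 1)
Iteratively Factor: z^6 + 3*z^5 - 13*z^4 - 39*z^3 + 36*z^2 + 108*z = (z + 3)*(z^5 - 13*z^3 + 36*z) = (z - 3)*(z + 3)*(z^4 + 3*z^3 - 4*z^2 - 12*z) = (z - 3)*(z + 3)^2*(z^3 - 4*z) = (z - 3)*(z - 2)*(z + 3)^2*(z^2 + 2*z) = (z - 3)*(z - 2)*(z + 2)*(z + 3)^2*(z)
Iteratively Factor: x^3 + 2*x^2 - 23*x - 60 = (x + 4)*(x^2 - 2*x - 15) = (x - 5)*(x + 4)*(x + 3)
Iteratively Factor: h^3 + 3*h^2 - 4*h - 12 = (h + 3)*(h^2 - 4) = (h - 2)*(h + 3)*(h + 2)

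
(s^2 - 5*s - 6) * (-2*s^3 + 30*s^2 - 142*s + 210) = -2*s^5 + 40*s^4 - 280*s^3 + 740*s^2 - 198*s - 1260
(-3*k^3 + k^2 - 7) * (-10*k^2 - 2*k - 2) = 30*k^5 - 4*k^4 + 4*k^3 + 68*k^2 + 14*k + 14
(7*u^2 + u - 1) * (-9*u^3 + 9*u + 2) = -63*u^5 - 9*u^4 + 72*u^3 + 23*u^2 - 7*u - 2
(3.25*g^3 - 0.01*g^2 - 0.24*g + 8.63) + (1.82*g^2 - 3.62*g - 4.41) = 3.25*g^3 + 1.81*g^2 - 3.86*g + 4.22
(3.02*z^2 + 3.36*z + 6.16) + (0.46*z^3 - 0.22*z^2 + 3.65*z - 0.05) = 0.46*z^3 + 2.8*z^2 + 7.01*z + 6.11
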